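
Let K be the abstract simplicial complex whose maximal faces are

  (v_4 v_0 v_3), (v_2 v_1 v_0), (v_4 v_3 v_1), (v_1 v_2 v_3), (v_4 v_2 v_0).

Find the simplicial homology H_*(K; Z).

H_0 ≅ Z,  H_1 ≅ Z,  H_2 = 0.

K has 5 vertices, 10 edges, 5 triangles.
rank ∂_0 = 0, rank ∂_1 = 4 ⇒ b_0 = 5 − 0 − 4 = 1; all invariant factors of ∂_1 are 1 so no torsion. So H_0 = Z.
rank ∂_1 = 4, rank ∂_2 = 5 ⇒ b_1 = 10 − 4 − 5 = 1; all invariant factors of ∂_2 are 1 so no torsion. So H_1 = Z.
rank ∂_2 = 5, rank ∂_3 = 0 ⇒ b_2 = 5 − 5 − 0 = 0. So H_2 = 0.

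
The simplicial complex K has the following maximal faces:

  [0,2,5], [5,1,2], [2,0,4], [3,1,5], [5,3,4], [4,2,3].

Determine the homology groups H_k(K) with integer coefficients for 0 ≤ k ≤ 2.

We work with the vertex ordering 0 < 1 < 2 < 3 < 4 < 5. The simplices of K, each written with vertices in increasing order, are:

  0-simplices (6): [0], [1], [2], [3], [4], [5]
  1-simplices (12): [0,2], [0,4], [0,5], [1,2], [1,3], [1,5], [2,3], [2,4], [2,5], [3,4], [3,5], [4,5]
  2-simplices (6): [0,2,4], [0,2,5], [1,2,5], [1,3,5], [2,3,4], [3,4,5]

so the chain groups are C_0 ≅ Z^6, C_1 ≅ Z^12, C_2 ≅ Z^6.

Boundary ∂_1: C_1 → C_0 maps an edge to its endpoints' difference, ∂[p,q] = q − p. For instance
  ∂[4,5] = [5] − [4].
The 6×12 boundary matrix has rank 5 and Smith normal form diag(1,1,1,1,1).

∂_2: C_2 → C_1 acts by ∂[p,q,r] = [q,r] − [p,r] + [p,q]. For instance
  ∂[2,3,4] = [3,4] − [2,4] + [2,3],
  ∂[1,2,5] = [2,5] − [1,5] + [1,2].
The resulting 12×6 matrix has rank 6, and its Smith normal form has invariant factors (1,1,1,1,1,1).

Reading off H_k = ker ∂_k / im ∂_{k+1}:

  H_0: rank C_0 − rank ∂_1 = 6 − 5 = 1, and the invariant factors of ∂_1 are all 1, so H_0 = Z.
  H_1: rank ker ∂_1 − rank ∂_2 = (12 − 5) − 6 = 1, and the invariant factors of ∂_2 are all 1, so H_1 = Z.
  H_2: rank ker ∂_2 − rank ∂_3 = (6 − 6) − 0 = 0, and there is no ∂_3, so H_2 = 0.

As a check, the Euler characteristic is 6 − 12 + 6 = 0, which agrees with 1 − 1 + 0 = 0.
(K is a triangulation of the cylinder S^1 x I.)

H_0 ≅ Z,  H_1 ≅ Z,  H_2 = 0.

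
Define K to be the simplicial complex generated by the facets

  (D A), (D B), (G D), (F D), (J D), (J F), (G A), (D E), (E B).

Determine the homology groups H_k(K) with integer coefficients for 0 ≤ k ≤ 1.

We work with the vertex ordering A < B < D < E < F < G < J. The simplices of K, each written with vertices in increasing order, are:

  0-simplices (7): A, B, D, E, F, G, J
  1-simplices (9): AD, AG, BD, BE, DE, DF, DG, DJ, FJ

giving chain groups C_0 ≅ Z^7, C_1 ≅ Z^9.

The boundary map ∂_1: C_1 → C_0 sends each edge [p,q] (with p < q) to q − p.
The resulting 7×9 matrix has rank 6, and its Smith normal form has invariant factors (1,1,1,1,1,1).

Reading off H_k = ker ∂_k / im ∂_{k+1}:

  H_0: rank C_0 − rank ∂_1 = 7 − 6 = 1, and the invariant factors of ∂_1 are all 1, so H_0 = Z.
  H_1: rank ker ∂_1 − rank ∂_2 = (9 − 6) − 0 = 3, and there is no ∂_2, so H_1 = Z^3.

As a check, the Euler characteristic is 7 − 9 = -2, which agrees with 1 − 3 = -2.

H_0 = Z,  H_1 = Z^3.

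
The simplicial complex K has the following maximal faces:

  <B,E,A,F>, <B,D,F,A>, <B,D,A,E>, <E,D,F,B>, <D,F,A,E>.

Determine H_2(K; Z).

Take the total order A < B < D < E < F on the vertex set. Then K (dimension 3) consists of the simplices:

  0-simplices (5): A, B, D, E, F
  1-simplices (10): AB, AD, AE, AF, BD, BE, BF, DE, DF, EF
  2-simplices (10): ABD, ABE, ABF, ADE, ADF, AEF, BDE, BDF, BEF, DEF
  3-simplices (5): ABDE, ABDF, ABEF, ADEF, BDEF

so the chain groups are C_0 ≅ Z^5, C_1 ≅ Z^10, C_2 ≅ Z^10, C_3 ≅ Z^5.

∂_1: C_1 → C_0 is given by ∂[p,q] = [q] − [p]. For instance
  ∂AD = D − A.
This gives a 5×10 integer matrix of rank 4; reducing to Smith normal form yields diagonal entries (1,1,1,1).

Boundary ∂_2: C_2 → C_1 sends each 2-simplex [p,q,r] to [q,r] − [p,r] + [p,q]. For instance
  ∂ABD = BD − AD + AB,
  ∂ABF = BF − AF + AB.
The resulting 10×10 matrix has rank 6, and its Smith normal form has invariant factors (1,1,1,1,1,1).

Boundary ∂_3: C_3 → C_2 sends each 3-simplex σ to the alternating sum Σ_i (−1)^i (σ with its i-th vertex removed). For instance
  ∂ABDE = BDE − ADE + ABE − ABD,
  ∂BDEF = DEF − BEF + BDF − BDE.
The 10×5 boundary matrix has rank 4 and Smith normal form diag(1,1,1,1).

From H_k ≅ ker(∂_k) / im(∂_{k+1}) we obtain:

  H_2: rank ker ∂_2 − rank ∂_3 = (10 − 6) − 4 = 0, and the invariant factors of ∂_3 are all 1, so H_2 ≅ 0.

H_2 ≅ 0.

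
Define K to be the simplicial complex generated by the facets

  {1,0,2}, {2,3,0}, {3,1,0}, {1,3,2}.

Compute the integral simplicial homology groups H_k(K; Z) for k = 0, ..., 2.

H_0 ≅ Z,  H_1 = 0,  H_2 ≅ Z.

Take the total order 0 < 1 < 2 < 3 on the vertex set. Then K (dimension 2) consists of the simplices:

  0-simplices (4): [0], [1], [2], [3]
  1-simplices (6): [0,1], [0,2], [0,3], [1,2], [1,3], [2,3]
  2-simplices (4): [0,1,2], [0,1,3], [0,2,3], [1,2,3]

so the chain groups are C_0 ≅ Z^4, C_1 ≅ Z^6, C_2 ≅ Z^4.

The boundary map ∂_1: C_1 → C_0 is given by ∂[p,q] = [q] − [p]. For instance
  ∂[1,2] = [2] − [1].
This gives a 4×6 integer matrix of rank 3; reducing to Smith normal form yields diagonal entries (1,1,1).

∂_2: C_2 → C_1 maps a triangle to the signed sum of its edges. For instance
  ∂[0,2,3] = [2,3] − [0,3] + [0,2],
  ∂[0,1,2] = [1,2] − [0,2] + [0,1].
As a 6×4 matrix over Z this has rank 3, with invariant factors (1,1,1).

Computing H_k = (kernel of ∂_k) / (image of ∂_{k+1}):

  H_0: rank C_0 − rank ∂_1 = 4 − 3 = 1, and the invariant factors of ∂_1 are all 1, so H_0 = Z.
  H_1: rank ker ∂_1 − rank ∂_2 = (6 − 3) − 3 = 0, and the invariant factors of ∂_2 are all 1, so H_1 = 0.
  H_2: rank ker ∂_2 − rank ∂_3 = (4 − 3) − 0 = 1, and there is no ∂_3, so H_2 = Z.

As a check, the Euler characteristic is 4 − 6 + 4 = 2, which agrees with 1 − 0 + 1 = 2.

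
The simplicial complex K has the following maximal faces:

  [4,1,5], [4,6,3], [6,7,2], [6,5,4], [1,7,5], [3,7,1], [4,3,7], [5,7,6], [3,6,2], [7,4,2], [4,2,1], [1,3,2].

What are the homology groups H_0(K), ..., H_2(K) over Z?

Order the vertices as 1 < 2 < 3 < 4 < 5 < 6 < 7. Listing each simplex with vertices in this order, K has dimension 2 with simplices:

  0-simplices (7): [1], [2], [3], [4], [5], [6], [7]
  1-simplices (18): [1,2], [1,3], [1,4], [1,5], [1,7], [2,3], [2,4], [2,6], [2,7], [3,4], [3,6], [3,7], [4,5], [4,6], [4,7], [5,6], [5,7], [6,7]
  2-simplices (12): [1,2,3], [1,2,4], [1,3,7], [1,4,5], [1,5,7], [2,3,6], [2,4,7], [2,6,7], [3,4,6], [3,4,7], [4,5,6], [5,6,7]

so the chain groups are C_0 ≅ Z^7, C_1 ≅ Z^18, C_2 ≅ Z^12.

Boundary ∂_1: C_1 → C_0 maps an edge to its endpoints' difference, ∂[p,q] = q − p.
The resulting 7×18 matrix has rank 6, and its Smith normal form has invariant factors (1,1,1,1,1,1).

Boundary ∂_2: C_2 → C_1 maps a triangle to the signed sum of its edges. For instance
  ∂[1,2,4] = [2,4] − [1,4] + [1,2],
  ∂[2,6,7] = [6,7] − [2,7] + [2,6].
The 18×12 boundary matrix has rank 12 and Smith normal form diag(1,1,1,1,1,1,1,1,1,1,1,2).

Now H_k = ker ∂_k / im ∂_{k+1}, so:

  H_0: rank C_0 − rank ∂_1 = 7 − 6 = 1, and the invariant factors of ∂_1 are all 1, so H_0 = Z.
  H_1: rank ker ∂_1 − rank ∂_2 = (18 − 6) − 12 = 0, and ∂_2 has invariant factor 2 > 1, so H_1 = Z_2.
  H_2: rank ker ∂_2 − rank ∂_3 = (12 − 12) − 0 = 0, and there is no ∂_3, so H_2 = 0.

H_0 = Z,  H_1 = Z_2,  H_2 = 0.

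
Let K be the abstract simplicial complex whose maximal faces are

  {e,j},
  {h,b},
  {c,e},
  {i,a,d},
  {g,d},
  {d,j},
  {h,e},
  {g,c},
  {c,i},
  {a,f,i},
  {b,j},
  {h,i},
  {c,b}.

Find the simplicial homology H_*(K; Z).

H_0 = Z,  H_1 = Z^5,  H_2 = 0.

We work with the vertex ordering a < b < c < d < e < f < g < h < i < j. The simplices of K, each written with vertices in increasing order, are:

  0-simplices (10): a, b, c, d, e, f, g, h, i, j
  1-simplices (16): ad, af, ai, bc, bh, bj, ce, cg, ci, dg, di, dj, eh, ej, fi, hi
  2-simplices (2): adi, afi

giving chain groups C_0 ≅ Z^10, C_1 ≅ Z^16, C_2 ≅ Z^2.

Boundary ∂_1: C_1 → C_0 sends each edge [p,q] (with p < q) to q − p. For instance
  ∂bj = j − b.
This gives a 10×16 integer matrix of rank 9; reducing to Smith normal form yields diagonal entries (1,1,1,1,1,1,1,1,1).

∂_2: C_2 → C_1 sends each 2-simplex [p,q,r] to [q,r] − [p,r] + [p,q]. For instance
  ∂adi = di − ai + ad,
  ∂afi = fi − ai + af.
The resulting 16×2 matrix has rank 2, and its Smith normal form has invariant factors (1,1).

Now H_k = ker ∂_k / im ∂_{k+1}, so:

  H_0: rank C_0 − rank ∂_1 = 10 − 9 = 1, and the invariant factors of ∂_1 are all 1, so H_0 ≅ Z.
  H_1: rank ker ∂_1 − rank ∂_2 = (16 − 9) − 2 = 5, and the invariant factors of ∂_2 are all 1, so H_1 ≅ Z^5.
  H_2: rank ker ∂_2 − rank ∂_3 = (2 − 2) − 0 = 0, and there is no ∂_3, so H_2 ≅ 0.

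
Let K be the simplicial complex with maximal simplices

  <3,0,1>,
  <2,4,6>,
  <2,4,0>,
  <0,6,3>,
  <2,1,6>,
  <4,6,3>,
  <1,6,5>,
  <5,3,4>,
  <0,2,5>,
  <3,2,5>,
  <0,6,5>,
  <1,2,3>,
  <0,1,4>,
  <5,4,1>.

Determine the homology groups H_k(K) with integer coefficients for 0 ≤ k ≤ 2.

H_0 = Z,  H_1 = Z^2,  H_2 = Z.

Order the vertices as 0 < 1 < 2 < 3 < 4 < 5 < 6. Listing each simplex with vertices in this order, K has dimension 2 with simplices:

  0-simplices (7): [0], [1], [2], [3], [4], [5], [6]
  1-simplices (21): [0,1], [0,2], [0,3], [0,4], [0,5], [0,6], [1,2], [1,3], [1,4], [1,5], [1,6], [2,3], [2,4], [2,5], [2,6], [3,4], [3,5], [3,6], [4,5], [4,6], [5,6]
  2-simplices (14): [0,1,3], [0,1,4], [0,2,4], [0,2,5], [0,3,6], [0,5,6], [1,2,3], [1,2,6], [1,4,5], [1,5,6], [2,3,5], [2,4,6], [3,4,5], [3,4,6]

Hence C_0 ≅ Z^7, C_1 ≅ Z^21, C_2 ≅ Z^14.

∂_1: C_1 → C_0 maps an edge to its endpoints' difference, ∂[p,q] = q − p.
The 7×21 boundary matrix has rank 6 and Smith normal form diag(1,1,1,1,1,1).

The boundary map ∂_2: C_2 → C_1 maps a triangle to the signed sum of its edges. For instance
  ∂[0,5,6] = [5,6] − [0,6] + [0,5],
  ∂[2,4,6] = [4,6] − [2,6] + [2,4].
The resulting 21×14 matrix has rank 13, and its Smith normal form has invariant factors (1,1,1,1,1,1,1,1,1,1,1,1,1).

Reading off H_k = ker ∂_k / im ∂_{k+1}:

  H_0: rank C_0 − rank ∂_1 = 7 − 6 = 1, and the invariant factors of ∂_1 are all 1, so H_0 = Z.
  H_1: rank ker ∂_1 − rank ∂_2 = (21 − 6) − 13 = 2, and the invariant factors of ∂_2 are all 1, so H_1 = Z^2.
  H_2: rank ker ∂_2 − rank ∂_3 = (14 − 13) − 0 = 1, and there is no ∂_3, so H_2 = Z.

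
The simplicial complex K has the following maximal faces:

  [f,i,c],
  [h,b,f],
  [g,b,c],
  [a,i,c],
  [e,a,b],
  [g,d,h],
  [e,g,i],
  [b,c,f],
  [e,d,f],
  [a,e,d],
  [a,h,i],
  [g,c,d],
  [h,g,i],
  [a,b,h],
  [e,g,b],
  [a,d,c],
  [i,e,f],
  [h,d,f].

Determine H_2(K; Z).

Take the total order a < b < c < d < e < f < g < h < i on the vertex set. Then K (dimension 2) consists of the simplices:

  0-simplices (9): a, b, c, d, e, f, g, h, i
  1-simplices (27): ab, ac, ad, ae, ah, ai, bc, be, bf, bg, bh, cd, cf, cg, ci, de, df, dg, dh, ef, eg, ei, fh, fi, gh, gi, hi
  2-simplices (18): abe, abh, acd, aci, ade, ahi, bcf, bcg, beg, bfh, cdg, cfi, def, dfh, dgh, efi, egi, ghi

Hence C_0 ≅ Z^9, C_1 ≅ Z^27, C_2 ≅ Z^18.

Boundary ∂_1: C_1 → C_0 is given by ∂[p,q] = [q] − [p]. For instance
  ∂cg = g − c.
The resulting 9×27 matrix has rank 8, and its Smith normal form has invariant factors (1,1,1,1,1,1,1,1).

Boundary ∂_2: C_2 → C_1 maps a triangle to the signed sum of its edges. For instance
  ∂bfh = fh − bh + bf,
  ∂ahi = hi − ai + ah.
The 27×18 boundary matrix has rank 17 and Smith normal form diag(1,1,1,1,1,1,1,1,1,1,1,1,1,1,1,1,1).

From H_k ≅ ker(∂_k) / im(∂_{k+1}) we obtain:

  H_2: rank ker ∂_2 − rank ∂_3 = (18 − 17) − 0 = 1, and there is no ∂_3, so H_2 ≅ Z.

H_2 = Z.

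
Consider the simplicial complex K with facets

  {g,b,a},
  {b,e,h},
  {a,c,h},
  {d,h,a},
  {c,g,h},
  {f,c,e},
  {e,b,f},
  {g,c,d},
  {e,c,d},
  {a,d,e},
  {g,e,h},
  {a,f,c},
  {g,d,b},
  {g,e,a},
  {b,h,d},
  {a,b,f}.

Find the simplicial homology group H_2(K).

K has 8 vertices, 24 edges, 16 triangles.
rank ∂_2 = 15, rank ∂_3 = 0 ⇒ b_2 = 16 − 15 − 0 = 1. So H_2 = Z.

H_2 = Z.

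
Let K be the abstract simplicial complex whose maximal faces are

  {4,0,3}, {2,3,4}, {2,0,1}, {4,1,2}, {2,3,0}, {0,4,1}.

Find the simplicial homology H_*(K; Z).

H_0 ≅ Z,  H_1 = 0,  H_2 ≅ Z.

K has 5 vertices, 9 edges, 6 triangles.
rank ∂_0 = 0, rank ∂_1 = 4 ⇒ b_0 = 5 − 0 − 4 = 1; all invariant factors of ∂_1 are 1 so no torsion. So H_0 ≅ Z.
rank ∂_1 = 4, rank ∂_2 = 5 ⇒ b_1 = 9 − 4 − 5 = 0; all invariant factors of ∂_2 are 1 so no torsion. So H_1 ≅ 0.
rank ∂_2 = 5, rank ∂_3 = 0 ⇒ b_2 = 6 − 5 − 0 = 1. So H_2 ≅ Z.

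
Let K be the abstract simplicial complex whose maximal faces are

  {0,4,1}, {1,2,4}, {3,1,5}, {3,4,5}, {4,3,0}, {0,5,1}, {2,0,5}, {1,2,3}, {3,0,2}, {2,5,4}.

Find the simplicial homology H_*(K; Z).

K has 6 vertices, 15 edges, 10 triangles.
rank ∂_0 = 0, rank ∂_1 = 5 ⇒ b_0 = 6 − 0 − 5 = 1; all invariant factors of ∂_1 are 1 so no torsion. So H_0 ≅ Z.
rank ∂_1 = 5, rank ∂_2 = 10 ⇒ b_1 = 15 − 5 − 10 = 0; ∂_2 has invariant factor(s) [2] giving torsion. So H_1 ≅ Z_2.
rank ∂_2 = 10, rank ∂_3 = 0 ⇒ b_2 = 10 − 10 − 0 = 0. So H_2 ≅ 0.

H_0 ≅ Z,  H_1 ≅ Z_2,  H_2 = 0.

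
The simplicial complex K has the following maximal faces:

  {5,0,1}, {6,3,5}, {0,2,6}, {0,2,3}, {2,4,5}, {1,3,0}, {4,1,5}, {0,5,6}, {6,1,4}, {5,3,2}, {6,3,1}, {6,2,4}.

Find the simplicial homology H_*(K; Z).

Fix the vertex order 0 < 1 < 2 < 3 < 4 < 5 < 6 and write every simplex with vertices in increasing order. Then dim K = 2 and the simplices of K are:

  0-simplices (7): [0], [1], [2], [3], [4], [5], [6]
  1-simplices (18): [0,1], [0,2], [0,3], [0,5], [0,6], [1,3], [1,4], [1,5], [1,6], [2,3], [2,4], [2,5], [2,6], [3,5], [3,6], [4,5], [4,6], [5,6]
  2-simplices (12): [0,1,3], [0,1,5], [0,2,3], [0,2,6], [0,5,6], [1,3,6], [1,4,5], [1,4,6], [2,3,5], [2,4,5], [2,4,6], [3,5,6]

so the chain groups are C_0 ≅ Z^7, C_1 ≅ Z^18, C_2 ≅ Z^12.

∂_1: C_1 → C_0 maps an edge to its endpoints' difference, ∂[p,q] = q − p. For instance
  ∂[0,6] = [6] − [0].
As a 7×18 matrix over Z this has rank 6, with invariant factors (1,1,1,1,1,1).

Boundary ∂_2: C_2 → C_1 maps a triangle to the signed sum of its edges. For instance
  ∂[0,5,6] = [5,6] − [0,6] + [0,5],
  ∂[0,1,5] = [1,5] − [0,5] + [0,1].
The 18×12 boundary matrix has rank 12 and Smith normal form diag(1,1,1,1,1,1,1,1,1,1,1,2).

Computing H_k = (kernel of ∂_k) / (image of ∂_{k+1}):

  H_0: rank C_0 − rank ∂_1 = 7 − 6 = 1, and the invariant factors of ∂_1 are all 1, so H_0 ≅ Z.
  H_1: rank ker ∂_1 − rank ∂_2 = (18 − 6) − 12 = 0, and ∂_2 has invariant factor 2 > 1, so H_1 ≅ Z/2.
  H_2: rank ker ∂_2 − rank ∂_3 = (12 − 12) − 0 = 0, and there is no ∂_3, so H_2 ≅ 0.

H_0 = Z,  H_1 = Z/2,  H_2 = 0.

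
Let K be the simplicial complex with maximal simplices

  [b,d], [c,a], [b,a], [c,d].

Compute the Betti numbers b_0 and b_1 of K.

b_0 = 1, b_1 = 1.

Fix the vertex order a < b < c < d and write every simplex with vertices in increasing order. Then dim K = 1 and the simplices of K are:

  0-simplices (4): a, b, c, d
  1-simplices (4): ab, ac, bd, cd

giving chain groups C_0 ≅ Z^4, C_1 ≅ Z^4.

Boundary ∂_1: C_1 → C_0 is given by ∂[p,q] = [q] − [p]. For instance
  ∂cd = d − c.
The resulting 4×4 matrix has rank 3, and its Smith normal form has invariant factors (1,1,1).

Now H_k = ker ∂_k / im ∂_{k+1}, so:

  H_0: rank C_0 − rank ∂_1 = 4 − 3 = 1, and the invariant factors of ∂_1 are all 1, so H_0 ≅ Z.
  H_1: rank ker ∂_1 − rank ∂_2 = (4 − 3) − 0 = 1, and there is no ∂_2, so H_1 ≅ Z.

Hence the Betti numbers are b_0 = 1, b_1 = 1.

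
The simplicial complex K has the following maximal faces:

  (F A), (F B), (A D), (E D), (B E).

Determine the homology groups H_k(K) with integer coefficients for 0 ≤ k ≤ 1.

Fix the vertex order A < B < D < E < F and write every simplex with vertices in increasing order. Then dim K = 1 and the simplices of K are:

  0-simplices (5): A, B, D, E, F
  1-simplices (5): AD, AF, BE, BF, DE

Hence C_0 ≅ Z^5, C_1 ≅ Z^5.

Boundary ∂_1: C_1 → C_0 sends each edge [p,q] (with p < q) to q − p.
The 5×5 boundary matrix has rank 4 and Smith normal form diag(1,1,1,1).

Computing H_k = (kernel of ∂_k) / (image of ∂_{k+1}):

  H_0: rank C_0 − rank ∂_1 = 5 − 4 = 1, and the invariant factors of ∂_1 are all 1, so H_0 = Z.
  H_1: rank ker ∂_1 − rank ∂_2 = (5 − 4) − 0 = 1, and there is no ∂_2, so H_1 = Z.

As a check, the Euler characteristic is 5 − 5 = 0, which agrees with 1 − 1 = 0.

H_0 = Z,  H_1 = Z.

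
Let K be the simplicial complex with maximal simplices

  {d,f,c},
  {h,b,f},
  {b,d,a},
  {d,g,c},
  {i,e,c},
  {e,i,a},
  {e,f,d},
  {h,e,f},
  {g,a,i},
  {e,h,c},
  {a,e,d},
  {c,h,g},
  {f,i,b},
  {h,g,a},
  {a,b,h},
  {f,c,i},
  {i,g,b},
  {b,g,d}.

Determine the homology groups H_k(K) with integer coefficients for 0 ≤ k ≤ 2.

Order the vertices as a < b < c < d < e < f < g < h < i. Listing each simplex with vertices in this order, K has dimension 2 with simplices:

  0-simplices (9): a, b, c, d, e, f, g, h, i
  1-simplices (27): ab, ad, ae, ag, ah, ai, bd, bf, bg, bh, bi, cd, ce, cf, cg, ch, ci, de, df, dg, ef, eh, ei, fh, fi, gh, gi
  2-simplices (18): abd, abh, ade, aei, agh, agi, bdg, bfh, bfi, bgi, cdf, cdg, ceh, cei, cfi, cgh, def, efh

giving chain groups C_0 ≅ Z^9, C_1 ≅ Z^27, C_2 ≅ Z^18.

The boundary map ∂_1: C_1 → C_0 sends each edge [p,q] (with p < q) to q − p. For instance
  ∂df = f − d.
As a 9×27 matrix over Z this has rank 8, with invariant factors (1,1,1,1,1,1,1,1).

Boundary ∂_2: C_2 → C_1 maps a triangle to the signed sum of its edges. For instance
  ∂cfi = fi − ci + cf,
  ∂abd = bd − ad + ab.
The 27×18 boundary matrix has rank 18 and Smith normal form diag(1,1,1,1,1,1,1,1,1,1,1,1,1,1,1,1,1,2).

Reading off H_k = ker ∂_k / im ∂_{k+1}:

  H_0: rank C_0 − rank ∂_1 = 9 − 8 = 1, and the invariant factors of ∂_1 are all 1, so H_0 = Z.
  H_1: rank ker ∂_1 − rank ∂_2 = (27 − 8) − 18 = 1, and ∂_2 has invariant factor 2 > 1, so H_1 = Z ⊕ Z/2Z.
  H_2: rank ker ∂_2 − rank ∂_3 = (18 − 18) − 0 = 0, and there is no ∂_3, so H_2 = 0.

H_0 = Z,  H_1 = Z ⊕ Z/2Z,  H_2 = 0.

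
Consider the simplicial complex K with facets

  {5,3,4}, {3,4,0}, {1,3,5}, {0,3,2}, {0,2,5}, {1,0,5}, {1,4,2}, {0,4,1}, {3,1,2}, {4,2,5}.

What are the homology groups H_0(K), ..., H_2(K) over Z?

K has 6 vertices, 15 edges, 10 triangles.
rank ∂_0 = 0, rank ∂_1 = 5 ⇒ b_0 = 6 − 0 − 5 = 1; all invariant factors of ∂_1 are 1 so no torsion. So H_0 ≅ Z.
rank ∂_1 = 5, rank ∂_2 = 10 ⇒ b_1 = 15 − 5 − 10 = 0; ∂_2 has invariant factor(s) [2] giving torsion. So H_1 ≅ Z/2.
rank ∂_2 = 10, rank ∂_3 = 0 ⇒ b_2 = 10 − 10 − 0 = 0. So H_2 ≅ 0.

H_0 ≅ Z,  H_1 ≅ Z/2,  H_2 = 0.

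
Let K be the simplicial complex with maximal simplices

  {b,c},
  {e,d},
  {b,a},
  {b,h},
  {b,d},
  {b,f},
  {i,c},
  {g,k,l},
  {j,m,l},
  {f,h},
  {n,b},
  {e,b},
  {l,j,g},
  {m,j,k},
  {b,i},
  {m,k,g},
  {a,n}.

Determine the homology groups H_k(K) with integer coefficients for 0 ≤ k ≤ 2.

H_0 = Z^2,  H_1 = Z^5,  H_2 = 0.

K has 14 vertices, 22 edges, 5 triangles.
rank ∂_0 = 0, rank ∂_1 = 12 ⇒ b_0 = 14 − 0 − 12 = 2; all invariant factors of ∂_1 are 1 so no torsion. So H_0 ≅ Z^2.
rank ∂_1 = 12, rank ∂_2 = 5 ⇒ b_1 = 22 − 12 − 5 = 5; all invariant factors of ∂_2 are 1 so no torsion. So H_1 ≅ Z^5.
rank ∂_2 = 5, rank ∂_3 = 0 ⇒ b_2 = 5 − 5 − 0 = 0. So H_2 ≅ 0.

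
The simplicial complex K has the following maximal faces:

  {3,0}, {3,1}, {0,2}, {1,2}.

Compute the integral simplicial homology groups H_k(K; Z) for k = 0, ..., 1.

Take the total order 0 < 1 < 2 < 3 on the vertex set. Then K (dimension 1) consists of the simplices:

  0-simplices (4): [0], [1], [2], [3]
  1-simplices (4): [0,2], [0,3], [1,2], [1,3]

Hence C_0 ≅ Z^4, C_1 ≅ Z^4.

Boundary ∂_1: C_1 → C_0 is given by ∂[p,q] = [q] − [p].
The resulting 4×4 matrix has rank 3, and its Smith normal form has invariant factors (1,1,1).

From H_k ≅ ker(∂_k) / im(∂_{k+1}) we obtain:

  H_0: rank C_0 − rank ∂_1 = 4 − 3 = 1, and the invariant factors of ∂_1 are all 1, so H_0 ≅ Z.
  H_1: rank ker ∂_1 − rank ∂_2 = (4 − 3) − 0 = 1, and there is no ∂_2, so H_1 ≅ Z.

(K is a triangulation of the circle S^1.)

H_0 = Z,  H_1 = Z.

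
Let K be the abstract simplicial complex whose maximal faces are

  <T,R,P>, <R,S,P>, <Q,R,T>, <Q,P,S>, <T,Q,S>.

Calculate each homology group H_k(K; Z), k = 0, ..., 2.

H_0 ≅ Z,  H_1 ≅ Z,  H_2 = 0.

Order the vertices as P < Q < R < S < T. Listing each simplex with vertices in this order, K has dimension 2 with simplices:

  0-simplices (5): P, Q, R, S, T
  1-simplices (10): PQ, PR, PS, PT, QR, QS, QT, RS, RT, ST
  2-simplices (5): PQS, PRS, PRT, QRT, QST

Hence C_0 ≅ Z^5, C_1 ≅ Z^10, C_2 ≅ Z^5.

The boundary map ∂_1: C_1 → C_0 is given by ∂[p,q] = [q] − [p]. For instance
  ∂QR = R − Q.
As a 5×10 matrix over Z this has rank 4, with invariant factors (1,1,1,1).

The boundary map ∂_2: C_2 → C_1 maps a triangle to the signed sum of its edges. For instance
  ∂QRT = RT − QT + QR,
  ∂PRS = RS − PS + PR.
This gives a 10×5 integer matrix of rank 5; reducing to Smith normal form yields diagonal entries (1,1,1,1,1).

Reading off H_k = ker ∂_k / im ∂_{k+1}:

  H_0: rank C_0 − rank ∂_1 = 5 − 4 = 1, and the invariant factors of ∂_1 are all 1, so H_0 ≅ Z.
  H_1: rank ker ∂_1 − rank ∂_2 = (10 − 4) − 5 = 1, and the invariant factors of ∂_2 are all 1, so H_1 ≅ Z.
  H_2: rank ker ∂_2 − rank ∂_3 = (5 − 5) − 0 = 0, and there is no ∂_3, so H_2 ≅ 0.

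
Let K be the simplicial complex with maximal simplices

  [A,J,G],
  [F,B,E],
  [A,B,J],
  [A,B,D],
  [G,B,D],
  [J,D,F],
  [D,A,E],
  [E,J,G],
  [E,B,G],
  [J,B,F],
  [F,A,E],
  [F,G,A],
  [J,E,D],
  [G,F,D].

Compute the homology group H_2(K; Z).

Fix the vertex order A < B < D < E < F < G < J and write every simplex with vertices in increasing order. Then dim K = 2 and the simplices of K are:

  0-simplices (7): A, B, D, E, F, G, J
  1-simplices (21): AB, AD, AE, AF, AG, AJ, BD, BE, BF, BG, BJ, DE, DF, DG, DJ, EF, EG, EJ, FG, FJ, GJ
  2-simplices (14): ABD, ABJ, ADE, AEF, AFG, AGJ, BDG, BEF, BEG, BFJ, DEJ, DFG, DFJ, EGJ

so the chain groups are C_0 ≅ Z^7, C_1 ≅ Z^21, C_2 ≅ Z^14.

The boundary map ∂_1: C_1 → C_0 maps an edge to its endpoints' difference, ∂[p,q] = q − p. For instance
  ∂AF = F − A.
This gives a 7×21 integer matrix of rank 6; reducing to Smith normal form yields diagonal entries (1,1,1,1,1,1).

The boundary map ∂_2: C_2 → C_1 acts by ∂[p,q,r] = [q,r] − [p,r] + [p,q]. For instance
  ∂ABD = BD − AD + AB,
  ∂ABJ = BJ − AJ + AB.
The 21×14 boundary matrix has rank 13 and Smith normal form diag(1,1,1,1,1,1,1,1,1,1,1,1,1).

From H_k ≅ ker(∂_k) / im(∂_{k+1}) we obtain:

  H_2: rank ker ∂_2 − rank ∂_3 = (14 − 13) − 0 = 1, and there is no ∂_3, so H_2 = Z.

H_2 = Z.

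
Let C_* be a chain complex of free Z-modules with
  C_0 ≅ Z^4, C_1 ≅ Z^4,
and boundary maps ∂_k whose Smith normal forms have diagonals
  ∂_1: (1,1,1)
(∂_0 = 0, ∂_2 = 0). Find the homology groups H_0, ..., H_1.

H_0 ≅ Z,  H_1 ≅ Z.

H_0: b_0 = 4 − 0 − 3 = 1; torsion from ∂_1 factors > 1: none. So H_0 ≅ Z.
H_1: b_1 = 4 − 3 − 0 = 1; torsion from ∂_2 factors > 1: none. So H_1 ≅ Z.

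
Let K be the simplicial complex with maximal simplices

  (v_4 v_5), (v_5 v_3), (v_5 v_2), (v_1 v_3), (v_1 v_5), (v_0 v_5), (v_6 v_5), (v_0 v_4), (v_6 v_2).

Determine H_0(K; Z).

Fix the vertex order v_0 < v_1 < v_2 < v_3 < v_4 < v_5 < v_6 and write every simplex with vertices in increasing order. Then dim K = 1 and the simplices of K are:

  0-simplices (7): [v_0], [v_1], [v_2], [v_3], [v_4], [v_5], [v_6]
  1-simplices (9): [v_0,v_4], [v_0,v_5], [v_1,v_3], [v_1,v_5], [v_2,v_5], [v_2,v_6], [v_3,v_5], [v_4,v_5], [v_5,v_6]

so the chain groups are C_0 ≅ Z^7, C_1 ≅ Z^9.

The boundary map ∂_1: C_1 → C_0 maps an edge to its endpoints' difference, ∂[p,q] = q − p. For instance
  ∂[v_2,v_6] = [v_6] − [v_2].
As a 7×9 matrix over Z this has rank 6, with invariant factors (1,1,1,1,1,1).

From H_k ≅ ker(∂_k) / im(∂_{k+1}) we obtain:

  H_0: rank C_0 − rank ∂_1 = 7 − 6 = 1, and the invariant factors of ∂_1 are all 1, so H_0 ≅ Z.

(K is a triangulation of a wedge of 3 circles.)

H_0 ≅ Z.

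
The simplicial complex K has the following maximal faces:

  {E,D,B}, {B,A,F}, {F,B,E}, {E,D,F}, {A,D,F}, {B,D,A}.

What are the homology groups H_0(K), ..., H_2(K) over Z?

Order the vertices as A < B < D < E < F. Listing each simplex with vertices in this order, K has dimension 2 with simplices:

  0-simplices (5): A, B, D, E, F
  1-simplices (9): AB, AD, AF, BD, BE, BF, DE, DF, EF
  2-simplices (6): ABD, ABF, ADF, BDE, BEF, DEF

Hence C_0 ≅ Z^5, C_1 ≅ Z^9, C_2 ≅ Z^6.

The boundary map ∂_1: C_1 → C_0 maps an edge to its endpoints' difference, ∂[p,q] = q − p. For instance
  ∂BD = D − B.
This gives a 5×9 integer matrix of rank 4; reducing to Smith normal form yields diagonal entries (1,1,1,1).

Boundary ∂_2: C_2 → C_1 maps a triangle to the signed sum of its edges. For instance
  ∂ABD = BD − AD + AB,
  ∂BEF = EF − BF + BE.
The 9×6 boundary matrix has rank 5 and Smith normal form diag(1,1,1,1,1).

Computing H_k = (kernel of ∂_k) / (image of ∂_{k+1}):

  H_0: rank C_0 − rank ∂_1 = 5 − 4 = 1, and the invariant factors of ∂_1 are all 1, so H_0 ≅ Z.
  H_1: rank ker ∂_1 − rank ∂_2 = (9 − 4) − 5 = 0, and the invariant factors of ∂_2 are all 1, so H_1 ≅ 0.
  H_2: rank ker ∂_2 − rank ∂_3 = (6 − 5) − 0 = 1, and there is no ∂_3, so H_2 ≅ Z.

As a check, the Euler characteristic is 5 − 9 + 6 = 2, which agrees with 1 − 0 + 1 = 2.

H_0 = Z,  H_1 = 0,  H_2 = Z.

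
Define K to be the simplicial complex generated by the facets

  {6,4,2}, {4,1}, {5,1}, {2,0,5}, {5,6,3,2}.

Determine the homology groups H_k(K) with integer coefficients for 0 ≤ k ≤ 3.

H_0 = Z,  H_1 = Z,  H_2 = 0,  H_3 = 0.

Order the vertices as 0 < 1 < 2 < 3 < 4 < 5 < 6. Listing each simplex with vertices in this order, K has dimension 3 with simplices:

  0-simplices (7): [0], [1], [2], [3], [4], [5], [6]
  1-simplices (12): [0,2], [0,5], [1,4], [1,5], [2,3], [2,4], [2,5], [2,6], [3,5], [3,6], [4,6], [5,6]
  2-simplices (6): [0,2,5], [2,3,5], [2,3,6], [2,4,6], [2,5,6], [3,5,6]
  3-simplices (1): [2,3,5,6]

Hence C_0 ≅ Z^7, C_1 ≅ Z^12, C_2 ≅ Z^6, C_3 ≅ Z^1.

The boundary map ∂_1: C_1 → C_0 is given by ∂[p,q] = [q] − [p].
The 7×12 boundary matrix has rank 6 and Smith normal form diag(1,1,1,1,1,1).

The boundary map ∂_2: C_2 → C_1 maps a triangle to the signed sum of its edges. For instance
  ∂[0,2,5] = [2,5] − [0,5] + [0,2],
  ∂[2,3,5] = [3,5] − [2,5] + [2,3].
The resulting 12×6 matrix has rank 5, and its Smith normal form has invariant factors (1,1,1,1,1).

The boundary map ∂_3: C_3 → C_2 sends each 3-simplex σ to the alternating sum Σ_i (−1)^i (σ with its i-th vertex removed). For instance
  ∂[2,3,5,6] = [3,5,6] − [2,5,6] + [2,3,6] − [2,3,5].
The resulting 6×1 matrix has rank 1, and its Smith normal form has invariant factors (1).

Reading off H_k = ker ∂_k / im ∂_{k+1}:

  H_0: rank C_0 − rank ∂_1 = 7 − 6 = 1, and the invariant factors of ∂_1 are all 1, so H_0 ≅ Z.
  H_1: rank ker ∂_1 − rank ∂_2 = (12 − 6) − 5 = 1, and the invariant factors of ∂_2 are all 1, so H_1 ≅ Z.
  H_2: rank ker ∂_2 − rank ∂_3 = (6 − 5) − 1 = 0, and the invariant factors of ∂_3 are all 1, so H_2 ≅ 0.
  H_3: rank ker ∂_3 − rank ∂_4 = (1 − 1) − 0 = 0, and there is no ∂_4, so H_3 ≅ 0.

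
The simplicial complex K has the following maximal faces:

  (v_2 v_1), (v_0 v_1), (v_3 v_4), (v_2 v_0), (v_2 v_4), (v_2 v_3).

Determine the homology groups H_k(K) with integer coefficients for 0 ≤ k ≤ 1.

H_0 ≅ Z,  H_1 ≅ Z^2.

We work with the vertex ordering v_0 < v_1 < v_2 < v_3 < v_4. The simplices of K, each written with vertices in increasing order, are:

  0-simplices (5): [v_0], [v_1], [v_2], [v_3], [v_4]
  1-simplices (6): [v_0,v_1], [v_0,v_2], [v_1,v_2], [v_2,v_3], [v_2,v_4], [v_3,v_4]

giving chain groups C_0 ≅ Z^5, C_1 ≅ Z^6.

∂_1: C_1 → C_0 maps an edge to its endpoints' difference, ∂[p,q] = q − p. For instance
  ∂[v_0,v_1] = [v_1] − [v_0].
As a 5×6 matrix over Z this has rank 4, with invariant factors (1,1,1,1).

From H_k ≅ ker(∂_k) / im(∂_{k+1}) we obtain:

  H_0: rank C_0 − rank ∂_1 = 5 − 4 = 1, and the invariant factors of ∂_1 are all 1, so H_0 = Z.
  H_1: rank ker ∂_1 − rank ∂_2 = (6 − 4) − 0 = 2, and there is no ∂_2, so H_1 = Z^2.

As a check, the Euler characteristic is 5 − 6 = -1, which agrees with 1 − 2 = -1.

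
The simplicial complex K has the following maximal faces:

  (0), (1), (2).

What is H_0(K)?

Order the vertices as 0 < 1 < 2. Listing each simplex with vertices in this order, K has dimension 0 with simplices:

  0-simplices (3): [0], [1], [2]

so the chain groups are C_0 ≅ Z^3.

Now H_k = ker ∂_k / im ∂_{k+1}, so:

  H_0: rank C_0 − rank ∂_1 = 3 − 0 = 3, and there is no ∂_1, so H_0 ≅ Z^3.

H_0 ≅ Z^3.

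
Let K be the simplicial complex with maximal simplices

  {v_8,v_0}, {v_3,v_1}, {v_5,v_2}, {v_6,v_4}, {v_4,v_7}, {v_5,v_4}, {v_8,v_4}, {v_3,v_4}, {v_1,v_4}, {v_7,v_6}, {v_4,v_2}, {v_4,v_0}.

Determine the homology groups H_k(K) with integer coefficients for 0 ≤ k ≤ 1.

H_0 ≅ Z,  H_1 ≅ Z^4.

Fix the vertex order v_0 < v_1 < v_2 < v_3 < v_4 < v_5 < v_6 < v_7 < v_8 and write every simplex with vertices in increasing order. Then dim K = 1 and the simplices of K are:

  0-simplices (9): [v_0], [v_1], [v_2], [v_3], [v_4], [v_5], [v_6], [v_7], [v_8]
  1-simplices (12): [v_0,v_4], [v_0,v_8], [v_1,v_3], [v_1,v_4], [v_2,v_4], [v_2,v_5], [v_3,v_4], [v_4,v_5], [v_4,v_6], [v_4,v_7], [v_4,v_8], [v_6,v_7]

giving chain groups C_0 ≅ Z^9, C_1 ≅ Z^12.

Boundary ∂_1: C_1 → C_0 is given by ∂[p,q] = [q] − [p]. For instance
  ∂[v_0,v_4] = [v_4] − [v_0].
The resulting 9×12 matrix has rank 8, and its Smith normal form has invariant factors (1,1,1,1,1,1,1,1).

From H_k ≅ ker(∂_k) / im(∂_{k+1}) we obtain:

  H_0: rank C_0 − rank ∂_1 = 9 − 8 = 1, and the invariant factors of ∂_1 are all 1, so H_0 = Z.
  H_1: rank ker ∂_1 − rank ∂_2 = (12 − 8) − 0 = 4, and there is no ∂_2, so H_1 = Z^4.

As a check, the Euler characteristic is 9 − 12 = -3, which agrees with 1 − 4 = -3.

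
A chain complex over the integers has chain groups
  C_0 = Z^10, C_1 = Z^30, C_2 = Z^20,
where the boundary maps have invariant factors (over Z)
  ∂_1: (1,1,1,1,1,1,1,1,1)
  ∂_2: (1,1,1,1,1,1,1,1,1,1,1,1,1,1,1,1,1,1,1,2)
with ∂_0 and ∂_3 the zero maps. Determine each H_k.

H_0: b_0 = 10 − 0 − 9 = 1; torsion from ∂_1 factors > 1: none. So H_0 ≅ Z.
H_1: b_1 = 30 − 9 − 20 = 1; torsion from ∂_2 factors > 1: [2]. So H_1 ≅ Z ⊕ Z_2.
H_2: b_2 = 20 − 20 − 0 = 0; torsion from ∂_3 factors > 1: none. So H_2 ≅ 0.

H_0 ≅ Z,  H_1 ≅ Z ⊕ Z_2,  H_2 = 0.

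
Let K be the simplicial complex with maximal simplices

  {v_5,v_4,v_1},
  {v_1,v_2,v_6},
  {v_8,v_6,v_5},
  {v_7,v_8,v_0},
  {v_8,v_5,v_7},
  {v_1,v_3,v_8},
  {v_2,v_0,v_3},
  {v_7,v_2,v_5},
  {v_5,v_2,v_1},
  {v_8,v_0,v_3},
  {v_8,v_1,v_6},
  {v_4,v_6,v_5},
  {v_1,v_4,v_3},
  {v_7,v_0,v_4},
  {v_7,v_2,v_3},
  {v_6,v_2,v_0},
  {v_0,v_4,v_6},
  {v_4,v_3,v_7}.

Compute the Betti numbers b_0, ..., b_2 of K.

We work with the vertex ordering v_0 < v_1 < v_2 < v_3 < v_4 < v_5 < v_6 < v_7 < v_8. The simplices of K, each written with vertices in increasing order, are:

  0-simplices (9): [v_0], [v_1], [v_2], [v_3], [v_4], [v_5], [v_6], [v_7], [v_8]
  1-simplices (27): (27 of them)
  2-simplices (18): (18 of them)

so the chain groups are C_0 ≅ Z^9, C_1 ≅ Z^27, C_2 ≅ Z^18.

The boundary map ∂_1: C_1 → C_0 sends each edge [p,q] (with p < q) to q − p. For instance
  ∂[v_1,v_4] = [v_4] − [v_1].
As a 9×27 matrix over Z this has rank 8, with invariant factors (1,1,1,1,1,1,1,1).

The boundary map ∂_2: C_2 → C_1 acts by ∂[p,q,r] = [q,r] − [p,r] + [p,q]. For instance
  ∂[v_4,v_5,v_6] = [v_5,v_6] − [v_4,v_6] + [v_4,v_5],
  ∂[v_1,v_2,v_5] = [v_2,v_5] − [v_1,v_5] + [v_1,v_2].
The 27×18 boundary matrix has rank 18 and Smith normal form diag(1,1,1,1,1,1,1,1,1,1,1,1,1,1,1,1,1,2).

Now H_k = ker ∂_k / im ∂_{k+1}, so:

  H_0: rank C_0 − rank ∂_1 = 9 − 8 = 1, and the invariant factors of ∂_1 are all 1, so H_0 ≅ Z.
  H_1: rank ker ∂_1 − rank ∂_2 = (27 − 8) − 18 = 1, and ∂_2 has invariant factor 2 > 1, so H_1 ≅ Z ⊕ Z/2Z.
  H_2: rank ker ∂_2 − rank ∂_3 = (18 − 18) − 0 = 0, and there is no ∂_3, so H_2 ≅ 0.

As a check, the Euler characteristic is 9 − 27 + 18 = 0, which agrees with 1 − 1 + 0 = 0.

Hence the Betti numbers are b_0 = 1, b_1 = 1, b_2 = 0.

b_0 = 1, b_1 = 1, b_2 = 0.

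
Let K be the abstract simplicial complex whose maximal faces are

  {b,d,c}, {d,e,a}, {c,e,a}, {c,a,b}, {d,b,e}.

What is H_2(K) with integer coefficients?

H_2 ≅ 0.

Order the vertices as a < b < c < d < e. Listing each simplex with vertices in this order, K has dimension 2 with simplices:

  0-simplices (5): a, b, c, d, e
  1-simplices (10): ab, ac, ad, ae, bc, bd, be, cd, ce, de
  2-simplices (5): abc, ace, ade, bcd, bde

giving chain groups C_0 ≅ Z^5, C_1 ≅ Z^10, C_2 ≅ Z^5.

The boundary map ∂_1: C_1 → C_0 is given by ∂[p,q] = [q] − [p].
The 5×10 boundary matrix has rank 4 and Smith normal form diag(1,1,1,1).

Boundary ∂_2: C_2 → C_1 acts by ∂[p,q,r] = [q,r] − [p,r] + [p,q]. For instance
  ∂bde = de − be + bd,
  ∂abc = bc − ac + ab.
The resulting 10×5 matrix has rank 5, and its Smith normal form has invariant factors (1,1,1,1,1).

Reading off H_k = ker ∂_k / im ∂_{k+1}:

  H_2: rank ker ∂_2 − rank ∂_3 = (5 − 5) − 0 = 0, and there is no ∂_3, so H_2 ≅ 0.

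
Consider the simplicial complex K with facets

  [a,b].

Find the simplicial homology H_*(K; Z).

Take the total order a < b on the vertex set. Then K (dimension 1) consists of the simplices:

  0-simplices (2): a, b
  1-simplices (1): ab

Hence C_0 ≅ Z^2, C_1 ≅ Z^1.

The boundary map ∂_1: C_1 → C_0 is given by ∂[p,q] = [q] − [p]. For instance
  ∂ab = b − a.
This gives a 2×1 integer matrix of rank 1; reducing to Smith normal form yields diagonal entries (1).

Reading off H_k = ker ∂_k / im ∂_{k+1}:

  H_0: rank C_0 − rank ∂_1 = 2 − 1 = 1, and the invariant factors of ∂_1 are all 1, so H_0 ≅ Z.
  H_1: rank ker ∂_1 − rank ∂_2 = (1 − 1) − 0 = 0, and there is no ∂_2, so H_1 ≅ 0.

As a check, the Euler characteristic is 2 − 1 = 1, which agrees with 1 − 0 = 1.

H_0 ≅ Z,  H_1 = 0.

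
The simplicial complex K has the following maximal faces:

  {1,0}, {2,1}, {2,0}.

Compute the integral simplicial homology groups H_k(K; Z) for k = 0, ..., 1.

We work with the vertex ordering 0 < 1 < 2. The simplices of K, each written with vertices in increasing order, are:

  0-simplices (3): [0], [1], [2]
  1-simplices (3): [0,1], [0,2], [1,2]

Hence C_0 ≅ Z^3, C_1 ≅ Z^3.

The boundary map ∂_1: C_1 → C_0 is given by ∂[p,q] = [q] − [p].
The resulting 3×3 matrix has rank 2, and its Smith normal form has invariant factors (1,1).

Now H_k = ker ∂_k / im ∂_{k+1}, so:

  H_0: rank C_0 − rank ∂_1 = 3 − 2 = 1, and the invariant factors of ∂_1 are all 1, so H_0 = Z.
  H_1: rank ker ∂_1 − rank ∂_2 = (3 − 2) − 0 = 1, and there is no ∂_2, so H_1 = Z.

H_0 = Z,  H_1 = Z.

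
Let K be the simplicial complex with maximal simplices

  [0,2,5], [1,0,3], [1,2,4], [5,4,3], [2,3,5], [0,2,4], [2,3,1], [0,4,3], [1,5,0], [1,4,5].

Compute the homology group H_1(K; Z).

Order the vertices as 0 < 1 < 2 < 3 < 4 < 5. Listing each simplex with vertices in this order, K has dimension 2 with simplices:

  0-simplices (6): [0], [1], [2], [3], [4], [5]
  1-simplices (15): [0,1], [0,2], [0,3], [0,4], [0,5], [1,2], [1,3], [1,4], [1,5], [2,3], [2,4], [2,5], [3,4], [3,5], [4,5]
  2-simplices (10): [0,1,3], [0,1,5], [0,2,4], [0,2,5], [0,3,4], [1,2,3], [1,2,4], [1,4,5], [2,3,5], [3,4,5]

so the chain groups are C_0 ≅ Z^6, C_1 ≅ Z^15, C_2 ≅ Z^10.

Boundary ∂_1: C_1 → C_0 maps an edge to its endpoints' difference, ∂[p,q] = q − p. For instance
  ∂[4,5] = [5] − [4].
The resulting 6×15 matrix has rank 5, and its Smith normal form has invariant factors (1,1,1,1,1).

∂_2: C_2 → C_1 acts by ∂[p,q,r] = [q,r] − [p,r] + [p,q]. For instance
  ∂[0,2,4] = [2,4] − [0,4] + [0,2],
  ∂[2,3,5] = [3,5] − [2,5] + [2,3].
As a 15×10 matrix over Z this has rank 10, with invariant factors (1,1,1,1,1,1,1,1,1,2).

From H_k ≅ ker(∂_k) / im(∂_{k+1}) we obtain:

  H_1: rank ker ∂_1 − rank ∂_2 = (15 − 5) − 10 = 0, and ∂_2 has invariant factor 2 > 1, so H_1 ≅ Z_2.

(K is a triangulation of the real projective plane RP^2.)

H_1 = Z_2.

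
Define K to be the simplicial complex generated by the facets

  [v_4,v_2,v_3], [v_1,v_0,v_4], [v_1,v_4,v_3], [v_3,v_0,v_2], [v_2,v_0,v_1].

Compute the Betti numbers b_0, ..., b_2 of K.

b_0 = 1, b_1 = 1, b_2 = 0.

Order the vertices as v_0 < v_1 < v_2 < v_3 < v_4. Listing each simplex with vertices in this order, K has dimension 2 with simplices:

  0-simplices (5): [v_0], [v_1], [v_2], [v_3], [v_4]
  1-simplices (10): [v_0,v_1], [v_0,v_2], [v_0,v_3], [v_0,v_4], [v_1,v_2], [v_1,v_3], [v_1,v_4], [v_2,v_3], [v_2,v_4], [v_3,v_4]
  2-simplices (5): [v_0,v_1,v_2], [v_0,v_1,v_4], [v_0,v_2,v_3], [v_1,v_3,v_4], [v_2,v_3,v_4]

Hence C_0 ≅ Z^5, C_1 ≅ Z^10, C_2 ≅ Z^5.

The boundary map ∂_1: C_1 → C_0 is given by ∂[p,q] = [q] − [p]. For instance
  ∂[v_0,v_1] = [v_1] − [v_0].
The resulting 5×10 matrix has rank 4, and its Smith normal form has invariant factors (1,1,1,1).

Boundary ∂_2: C_2 → C_1 sends each 2-simplex [p,q,r] to [q,r] − [p,r] + [p,q]. For instance
  ∂[v_0,v_1,v_2] = [v_1,v_2] − [v_0,v_2] + [v_0,v_1],
  ∂[v_1,v_3,v_4] = [v_3,v_4] − [v_1,v_4] + [v_1,v_3].
The resulting 10×5 matrix has rank 5, and its Smith normal form has invariant factors (1,1,1,1,1).

Now H_k = ker ∂_k / im ∂_{k+1}, so:

  H_0: rank C_0 − rank ∂_1 = 5 − 4 = 1, and the invariant factors of ∂_1 are all 1, so H_0 = Z.
  H_1: rank ker ∂_1 − rank ∂_2 = (10 − 4) − 5 = 1, and the invariant factors of ∂_2 are all 1, so H_1 = Z.
  H_2: rank ker ∂_2 − rank ∂_3 = (5 − 5) − 0 = 0, and there is no ∂_3, so H_2 = 0.

As a check, the Euler characteristic is 5 − 10 + 5 = 0, which agrees with 1 − 1 + 0 = 0.

Hence the Betti numbers are b_0 = 1, b_1 = 1, b_2 = 0.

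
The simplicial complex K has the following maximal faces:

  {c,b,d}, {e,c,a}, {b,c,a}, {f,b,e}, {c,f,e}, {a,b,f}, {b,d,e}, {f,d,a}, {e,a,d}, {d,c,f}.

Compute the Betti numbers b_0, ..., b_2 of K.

b_0 = 1, b_1 = 0, b_2 = 0.

Fix the vertex order a < b < c < d < e < f and write every simplex with vertices in increasing order. Then dim K = 2 and the simplices of K are:

  0-simplices (6): a, b, c, d, e, f
  1-simplices (15): ab, ac, ad, ae, af, bc, bd, be, bf, cd, ce, cf, de, df, ef
  2-simplices (10): abc, abf, ace, ade, adf, bcd, bde, bef, cdf, cef

Hence C_0 ≅ Z^6, C_1 ≅ Z^15, C_2 ≅ Z^10.

Boundary ∂_1: C_1 → C_0 is given by ∂[p,q] = [q] − [p]. For instance
  ∂cf = f − c.
The resulting 6×15 matrix has rank 5, and its Smith normal form has invariant factors (1,1,1,1,1).

The boundary map ∂_2: C_2 → C_1 acts by ∂[p,q,r] = [q,r] − [p,r] + [p,q]. For instance
  ∂bef = ef − bf + be,
  ∂bde = de − be + bd.
The 15×10 boundary matrix has rank 10 and Smith normal form diag(1,1,1,1,1,1,1,1,1,2).

Computing H_k = (kernel of ∂_k) / (image of ∂_{k+1}):

  H_0: rank C_0 − rank ∂_1 = 6 − 5 = 1, and the invariant factors of ∂_1 are all 1, so H_0 ≅ Z.
  H_1: rank ker ∂_1 − rank ∂_2 = (15 − 5) − 10 = 0, and ∂_2 has invariant factor 2 > 1, so H_1 ≅ Z/2Z.
  H_2: rank ker ∂_2 − rank ∂_3 = (10 − 10) − 0 = 0, and there is no ∂_3, so H_2 ≅ 0.

(K is a triangulation of the real projective plane RP^2.)

Hence the Betti numbers are b_0 = 1, b_1 = 0, b_2 = 0.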